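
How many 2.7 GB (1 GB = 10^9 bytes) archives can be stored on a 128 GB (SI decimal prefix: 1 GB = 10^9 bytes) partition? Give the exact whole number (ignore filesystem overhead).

47

Capacity: 128 GB = 128,000,000,000 bytes
Per item: 2.7 GB = 2,700,000,000 bytes
⌊128,000,000,000 / 2,700,000,000⌋ = 47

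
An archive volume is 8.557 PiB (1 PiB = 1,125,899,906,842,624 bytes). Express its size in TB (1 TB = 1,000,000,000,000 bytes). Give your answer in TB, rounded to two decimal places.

9,634.33 TB

8.557 PiB = 8.557 × 2^50 bytes = 9,634,325,502,852,333.568 bytes
1 TB = 10^12 bytes = 1,000,000,000,000 bytes
9,634,325,502,852,333.568 / 1,000,000,000,000 = 9,634.33 TB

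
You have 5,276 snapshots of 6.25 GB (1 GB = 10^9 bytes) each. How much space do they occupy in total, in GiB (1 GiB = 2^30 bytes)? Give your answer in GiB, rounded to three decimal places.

Total = 5,276 × 6.25 GB = 32,975 GB
= 32,975 × 1,000,000,000 bytes = 32,975,000,000,000 bytes
1 GiB = 1,073,741,824 bytes
32,975,000,000,000 / 1,073,741,824 = 30,710.362 GiB

30,710.362 GiB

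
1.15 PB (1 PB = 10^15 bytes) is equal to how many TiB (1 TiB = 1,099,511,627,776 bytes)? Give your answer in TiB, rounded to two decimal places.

1,045.92 TiB

1.15 PB × 1,000,000,000,000,000 bytes/PB = 1,150,000,000,000,000 bytes
1 TiB = 2^40 bytes = 1,099,511,627,776 bytes
1,150,000,000,000,000 / 1,099,511,627,776 = 1,045.92 TiB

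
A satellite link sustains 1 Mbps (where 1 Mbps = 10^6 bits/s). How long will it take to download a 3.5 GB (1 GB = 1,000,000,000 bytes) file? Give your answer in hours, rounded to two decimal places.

7.78 hours

3.5 GB = 3,500,000,000 bytes = 28,000,000,000 bits
1 Mbps = 1,000,000 bits/s
time = 28,000,000,000 / 1,000,000 = 28,000.0000 s
28,000.0000 s / 3600 = 7.78 hours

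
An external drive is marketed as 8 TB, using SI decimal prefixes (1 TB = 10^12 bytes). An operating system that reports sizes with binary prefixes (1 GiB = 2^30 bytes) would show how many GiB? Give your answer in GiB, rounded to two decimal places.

8 TB × 1,000,000,000,000 bytes/TB = 8,000,000,000,000 bytes
1 GiB = 1,073,741,824 bytes
8,000,000,000,000 / 1,073,741,824 = 7,450.58 GiB

7,450.58 GiB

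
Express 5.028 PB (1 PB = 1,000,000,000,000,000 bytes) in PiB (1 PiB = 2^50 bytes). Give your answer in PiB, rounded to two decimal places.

4.47 PiB

5.028 PB × 1,000,000,000,000,000 bytes/PB = 5,028,000,000,000,000 bytes
1 PiB = 2^50 bytes = 1,125,899,906,842,624 bytes
5,028,000,000,000,000 / 1,125,899,906,842,624 = 4.47 PiB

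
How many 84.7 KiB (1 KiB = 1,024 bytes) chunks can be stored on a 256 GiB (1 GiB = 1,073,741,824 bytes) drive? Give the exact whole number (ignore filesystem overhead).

Capacity: 256 GiB = 274,877,906,944 bytes
Per item: 84.7 KiB = 86,732.8 bytes
⌊274,877,906,944 / 86,732.8⌋ = 3,169,249

3,169,249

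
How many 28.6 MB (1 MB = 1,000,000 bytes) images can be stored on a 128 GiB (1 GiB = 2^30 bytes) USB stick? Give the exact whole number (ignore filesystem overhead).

Capacity: 128 GiB = 137,438,953,472 bytes
Per item: 28.6 MB = 28,600,000 bytes
⌊137,438,953,472 / 28,600,000⌋ = 4,805

4,805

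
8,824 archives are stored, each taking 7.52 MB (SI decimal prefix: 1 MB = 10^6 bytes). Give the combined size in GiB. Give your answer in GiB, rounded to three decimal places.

Total = 8,824 × 7.52 MB = 66356.48 MB
= 66356.48 × 1,000,000 bytes = 66,356,480,000 bytes
1 GiB = 1,073,741,824 bytes
66,356,480,000 / 1,073,741,824 = 61.799 GiB

61.799 GiB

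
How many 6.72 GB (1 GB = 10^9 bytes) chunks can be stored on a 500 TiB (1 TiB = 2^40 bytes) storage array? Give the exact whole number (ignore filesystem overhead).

81,808

Capacity: 500 TiB = 549,755,813,888,000 bytes
Per item: 6.72 GB = 6,720,000,000 bytes
⌊549,755,813,888,000 / 6,720,000,000⌋ = 81,808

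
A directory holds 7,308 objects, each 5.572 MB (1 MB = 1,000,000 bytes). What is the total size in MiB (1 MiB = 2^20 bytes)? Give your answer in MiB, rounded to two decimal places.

38,833.79 MiB

Total = 7,308 × 5.572 MB = 40720.176 MB
= 40720.176 × 1,000,000 bytes = 40,720,176,000 bytes
1 MiB = 1,048,576 bytes
40,720,176,000 / 1,048,576 = 38,833.79 MiB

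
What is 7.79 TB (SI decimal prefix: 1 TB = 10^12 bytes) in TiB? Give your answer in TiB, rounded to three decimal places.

7.085 TiB

7.79 TB = 7.79 × 10^12 bytes = 7,790,000,000,000 bytes
1 TiB = 1,099,511,627,776 bytes
7,790,000,000,000 / 1,099,511,627,776 = 7.085 TiB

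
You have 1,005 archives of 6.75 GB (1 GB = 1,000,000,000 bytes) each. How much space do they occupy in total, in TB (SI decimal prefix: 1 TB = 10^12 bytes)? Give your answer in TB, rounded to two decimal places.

6.78 TB

Total = 1,005 × 6.75 GB = 6783.75 GB
= 6783.75 × 1,000,000,000 bytes = 6,783,750,000,000 bytes
1 TB = 1,000,000,000,000 bytes
6,783,750,000,000 / 1,000,000,000,000 = 6.78 TB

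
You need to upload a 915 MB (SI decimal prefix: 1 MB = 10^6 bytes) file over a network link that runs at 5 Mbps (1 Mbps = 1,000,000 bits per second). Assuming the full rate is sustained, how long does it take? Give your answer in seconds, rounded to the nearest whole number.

1,464 seconds

915 MB = 915,000,000 bytes = 7,320,000,000 bits
5 Mbps = 5,000,000 bits/s
time = 7,320,000,000 / 5,000,000 = 1,464 s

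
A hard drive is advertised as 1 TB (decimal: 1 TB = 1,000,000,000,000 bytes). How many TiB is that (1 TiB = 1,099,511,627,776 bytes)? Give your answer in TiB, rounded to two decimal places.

1 TB = 1 × 10^12 bytes = 1,000,000,000,000 bytes
1 TiB = 1,099,511,627,776 bytes
1,000,000,000,000 / 1,099,511,627,776 = 0.91 TiB

0.91 TiB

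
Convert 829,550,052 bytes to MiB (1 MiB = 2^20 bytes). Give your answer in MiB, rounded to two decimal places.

791.12 MiB

829,550,052 bytes given.
1 MiB = 2^20 bytes = 1,048,576 bytes
829,550,052 / 1,048,576 = 791.12 MiB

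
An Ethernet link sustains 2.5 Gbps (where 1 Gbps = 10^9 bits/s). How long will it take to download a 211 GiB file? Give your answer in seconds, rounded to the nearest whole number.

725 seconds

211 GiB = 226,559,524,864 bytes = 1,812,476,198,912 bits
2.5 Gbps = 2,500,000,000 bits/s
time = 1,812,476,198,912 / 2,500,000,000 = 725 s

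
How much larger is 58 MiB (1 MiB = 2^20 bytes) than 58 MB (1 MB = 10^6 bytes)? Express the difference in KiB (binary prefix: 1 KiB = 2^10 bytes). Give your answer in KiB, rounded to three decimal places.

58 MiB = 58 × 1,048,576 = 60,817,408 bytes
58 MB = 58 × 1,000,000 = 58,000,000 bytes
difference = 2,817,408 bytes
2,817,408 / 1,024 = 2,751.375 KiB

2,751.375 KiB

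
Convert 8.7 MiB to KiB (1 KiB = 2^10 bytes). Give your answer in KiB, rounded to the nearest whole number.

8,909 KiB

8.7 MiB = 8.7 × 2^20 bytes = 9,122,611.2 bytes
1 KiB = 1,024 bytes
9,122,611.2 / 1,024 = 8,909 KiB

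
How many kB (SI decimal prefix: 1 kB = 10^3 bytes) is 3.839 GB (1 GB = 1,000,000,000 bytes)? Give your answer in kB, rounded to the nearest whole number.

3,839,000 kB

3.839 GB = 3.839 × 10^9 bytes = 3,839,000,000 bytes
1 kB = 1,000 bytes
3,839,000,000 / 1,000 = 3,839,000 kB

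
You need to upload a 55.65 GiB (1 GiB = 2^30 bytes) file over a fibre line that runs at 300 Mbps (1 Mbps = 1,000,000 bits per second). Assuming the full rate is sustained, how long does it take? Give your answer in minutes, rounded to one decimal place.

26.6 minutes

55.65 GiB = 59,753,732,505.6 bytes = 478,029,860,044.8 bits
300 Mbps = 300,000,000 bits/s
time = 478,029,860,044.8 / 300,000,000 = 1,593.43 s
1,593.43 s / 60 = 26.6 minutes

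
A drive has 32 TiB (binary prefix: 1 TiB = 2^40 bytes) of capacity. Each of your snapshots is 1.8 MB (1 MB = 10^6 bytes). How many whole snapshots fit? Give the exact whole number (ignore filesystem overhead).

Capacity: 32 TiB = 35,184,372,088,832 bytes
Per item: 1.8 MB = 1,800,000 bytes
⌊35,184,372,088,832 / 1,800,000⌋ = 19,546,873

19,546,873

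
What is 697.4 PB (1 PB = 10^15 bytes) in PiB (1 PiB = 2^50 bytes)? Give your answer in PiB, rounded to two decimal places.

619.42 PiB

697.4 PB = 697.4 × 10^15 bytes = 697,400,000,000,000,000 bytes
1 PiB = 2^50 bytes = 1,125,899,906,842,624 bytes
697,400,000,000,000,000 / 1,125,899,906,842,624 = 619.42 PiB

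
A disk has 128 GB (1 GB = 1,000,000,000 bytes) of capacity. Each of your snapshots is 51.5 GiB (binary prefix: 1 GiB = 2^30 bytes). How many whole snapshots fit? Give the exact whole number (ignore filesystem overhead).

2

Capacity: 128 GB = 128,000,000,000 bytes
Per item: 51.5 GiB = 55,297,703,936 bytes
⌊128,000,000,000 / 55,297,703,936⌋ = 2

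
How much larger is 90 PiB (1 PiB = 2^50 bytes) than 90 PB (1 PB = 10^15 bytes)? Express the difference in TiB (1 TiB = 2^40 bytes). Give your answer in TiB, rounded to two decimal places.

90 PiB = 90 × 1,125,899,906,842,624 = 101,330,991,615,836,160 bytes
90 PB = 90 × 1,000,000,000,000,000 = 90,000,000,000,000,000 bytes
difference = 11,330,991,615,836,160 bytes
11,330,991,615,836,160 / 1,099,511,627,776 = 10,305.48 TiB

10,305.48 TiB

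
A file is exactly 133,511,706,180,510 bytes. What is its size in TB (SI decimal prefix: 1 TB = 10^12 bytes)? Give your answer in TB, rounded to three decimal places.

133.512 TB

133,511,706,180,510 bytes given.
1 TB = 1,000,000,000,000 bytes
133,511,706,180,510 / 1,000,000,000,000 = 133.512 TB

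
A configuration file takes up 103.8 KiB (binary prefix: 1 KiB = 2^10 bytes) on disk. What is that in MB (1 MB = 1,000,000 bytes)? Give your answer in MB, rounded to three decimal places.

0.106 MB

103.8 KiB × 1,024 bytes/KiB = 106,291.2 bytes
1 MB = 10^6 bytes = 1,000,000 bytes
106,291.2 / 1,000,000 = 0.106 MB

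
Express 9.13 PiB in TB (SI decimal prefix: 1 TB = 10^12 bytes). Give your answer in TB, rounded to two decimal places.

9.13 PiB × 1,125,899,906,842,624 bytes/PiB = 10,279,466,149,473,157.12 bytes
1 TB = 1,000,000,000,000 bytes
10,279,466,149,473,157.12 / 1,000,000,000,000 = 10,279.47 TB

10,279.47 TB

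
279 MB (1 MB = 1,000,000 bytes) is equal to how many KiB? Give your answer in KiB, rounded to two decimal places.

279 MB = 279 × 10^6 bytes = 279,000,000 bytes
1 KiB = 2^10 bytes = 1,024 bytes
279,000,000 / 1,024 = 272,460.94 KiB

272,460.94 KiB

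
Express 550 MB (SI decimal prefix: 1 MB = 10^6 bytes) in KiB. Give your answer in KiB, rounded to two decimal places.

550 MB × 1,000,000 bytes/MB = 550,000,000 bytes
1 KiB = 2^10 bytes = 1,024 bytes
550,000,000 / 1,024 = 537,109.38 KiB

537,109.38 KiB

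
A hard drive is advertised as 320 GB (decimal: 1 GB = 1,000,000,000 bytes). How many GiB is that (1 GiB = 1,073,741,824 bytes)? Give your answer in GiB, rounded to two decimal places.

298.02 GiB

320 GB × 1,000,000,000 bytes/GB = 320,000,000,000 bytes
1 GiB = 1,073,741,824 bytes
320,000,000,000 / 1,073,741,824 = 298.02 GiB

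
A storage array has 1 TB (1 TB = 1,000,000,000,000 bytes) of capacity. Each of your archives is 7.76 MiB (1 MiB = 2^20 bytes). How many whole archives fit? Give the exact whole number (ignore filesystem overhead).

Capacity: 1 TB = 1,000,000,000,000 bytes
Per item: 7.76 MiB = 8,136,949.76 bytes
⌊1,000,000,000,000 / 8,136,949.76⌋ = 122,896

122,896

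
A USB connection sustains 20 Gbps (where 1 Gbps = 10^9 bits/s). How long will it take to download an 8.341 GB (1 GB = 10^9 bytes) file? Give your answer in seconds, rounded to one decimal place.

8.341 GB = 8,341,000,000 bytes = 66,728,000,000 bits
20 Gbps = 20,000,000,000 bits/s
time = 66,728,000,000 / 20,000,000,000 = 3.3 s

3.3 seconds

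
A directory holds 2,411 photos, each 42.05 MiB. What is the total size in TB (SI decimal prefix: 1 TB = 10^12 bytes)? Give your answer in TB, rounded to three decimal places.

0.106 TB

Total = 2,411 × 42.05 MiB = 101382.55 MiB
= 101382.55 × 1,048,576 bytes = 106,307,308,748.8 bytes
1 TB = 1,000,000,000,000 bytes
106,307,308,748.8 / 1,000,000,000,000 = 0.106 TB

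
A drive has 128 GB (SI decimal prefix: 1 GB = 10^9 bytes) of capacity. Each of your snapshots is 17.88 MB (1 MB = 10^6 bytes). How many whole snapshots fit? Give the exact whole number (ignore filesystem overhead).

Capacity: 128 GB = 128,000,000,000 bytes
Per item: 17.88 MB = 17,880,000 bytes
⌊128,000,000,000 / 17,880,000⌋ = 7,158

7,158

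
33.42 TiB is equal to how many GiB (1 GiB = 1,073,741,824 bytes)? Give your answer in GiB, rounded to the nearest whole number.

34,222 GiB

33.42 TiB = 33.42 × 2^40 bytes = 36,745,678,600,273.92 bytes
1 GiB = 2^30 bytes = 1,073,741,824 bytes
36,745,678,600,273.92 / 1,073,741,824 = 34,222 GiB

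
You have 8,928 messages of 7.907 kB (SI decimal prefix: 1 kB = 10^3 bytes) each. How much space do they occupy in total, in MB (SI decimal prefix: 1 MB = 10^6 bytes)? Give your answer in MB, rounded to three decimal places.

70.594 MB

Total = 8,928 × 7.907 kB = 70593.696 kB
= 70593.696 × 1,000 bytes = 70,593,696 bytes
1 MB = 1,000,000 bytes
70,593,696 / 1,000,000 = 70.594 MB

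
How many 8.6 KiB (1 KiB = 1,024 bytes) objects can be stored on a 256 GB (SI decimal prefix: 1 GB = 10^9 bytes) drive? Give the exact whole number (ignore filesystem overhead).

Capacity: 256 GB = 256,000,000,000 bytes
Per item: 8.6 KiB = 8,806.4 bytes
⌊256,000,000,000 / 8,806.4⌋ = 29,069,767

29,069,767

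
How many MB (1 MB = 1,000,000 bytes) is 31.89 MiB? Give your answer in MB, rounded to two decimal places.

33.44 MB

31.89 MiB = 31.89 × 2^20 bytes = 33,439,088.64 bytes
1 MB = 10^6 bytes = 1,000,000 bytes
33,439,088.64 / 1,000,000 = 33.44 MB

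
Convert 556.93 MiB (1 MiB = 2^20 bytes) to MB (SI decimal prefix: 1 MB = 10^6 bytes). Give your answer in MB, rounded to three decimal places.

583.983 MB

556.93 MiB × 1,048,576 bytes/MiB = 583,983,431.68 bytes
1 MB = 1,000,000 bytes
583,983,431.68 / 1,000,000 = 583.983 MB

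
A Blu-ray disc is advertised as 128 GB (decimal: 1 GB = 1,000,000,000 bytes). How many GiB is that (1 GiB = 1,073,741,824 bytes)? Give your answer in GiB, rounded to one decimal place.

128 GB × 1,000,000,000 bytes/GB = 128,000,000,000 bytes
1 GiB = 1,073,741,824 bytes
128,000,000,000 / 1,073,741,824 = 119.2 GiB

119.2 GiB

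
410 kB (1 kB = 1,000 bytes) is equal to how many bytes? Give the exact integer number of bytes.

410,000 bytes

410 × 1,000 = 410,000 bytes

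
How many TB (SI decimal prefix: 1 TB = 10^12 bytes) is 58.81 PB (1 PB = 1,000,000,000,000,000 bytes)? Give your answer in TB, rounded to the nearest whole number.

58,810 TB

58.81 PB = 58.81 × 10^15 bytes = 58,810,000,000,000,000 bytes
1 TB = 10^12 bytes = 1,000,000,000,000 bytes
58,810,000,000,000,000 / 1,000,000,000,000 = 58,810 TB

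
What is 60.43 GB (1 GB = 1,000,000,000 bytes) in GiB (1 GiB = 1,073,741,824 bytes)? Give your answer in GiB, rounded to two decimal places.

60.43 GB = 60.43 × 10^9 bytes = 60,430,000,000 bytes
1 GiB = 1,073,741,824 bytes
60,430,000,000 / 1,073,741,824 = 56.28 GiB

56.28 GiB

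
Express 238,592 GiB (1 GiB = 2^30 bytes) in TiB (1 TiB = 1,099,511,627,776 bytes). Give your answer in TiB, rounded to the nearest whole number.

238,592 GiB × 1,073,741,824 bytes/GiB = 256,186,209,271,808 bytes
1 TiB = 1,099,511,627,776 bytes
256,186,209,271,808 / 1,099,511,627,776 = 233 TiB

233 TiB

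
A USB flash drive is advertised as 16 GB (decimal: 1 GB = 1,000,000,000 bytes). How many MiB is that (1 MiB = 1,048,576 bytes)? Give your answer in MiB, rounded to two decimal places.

16 GB = 16 × 10^9 bytes = 16,000,000,000 bytes
1 MiB = 1,048,576 bytes
16,000,000,000 / 1,048,576 = 15,258.79 MiB

15,258.79 MiB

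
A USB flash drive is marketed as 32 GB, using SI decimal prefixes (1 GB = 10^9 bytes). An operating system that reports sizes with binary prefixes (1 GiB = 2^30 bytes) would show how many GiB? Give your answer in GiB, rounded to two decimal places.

32 GB = 32 × 10^9 bytes = 32,000,000,000 bytes
1 GiB = 1,073,741,824 bytes
32,000,000,000 / 1,073,741,824 = 29.80 GiB

29.80 GiB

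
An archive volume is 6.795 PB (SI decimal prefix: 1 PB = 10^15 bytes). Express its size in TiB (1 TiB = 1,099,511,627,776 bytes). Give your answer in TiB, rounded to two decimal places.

6.795 PB × 1,000,000,000,000,000 bytes/PB = 6,795,000,000,000,000 bytes
1 TiB = 2^40 bytes = 1,099,511,627,776 bytes
6,795,000,000,000,000 / 1,099,511,627,776 = 6,180.02 TiB

6,180.02 TiB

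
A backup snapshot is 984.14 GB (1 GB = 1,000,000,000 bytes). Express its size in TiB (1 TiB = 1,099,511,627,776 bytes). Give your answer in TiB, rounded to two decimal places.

984.14 GB × 1,000,000,000 bytes/GB = 984,140,000,000 bytes
1 TiB = 1,099,511,627,776 bytes
984,140,000,000 / 1,099,511,627,776 = 0.90 TiB

0.90 TiB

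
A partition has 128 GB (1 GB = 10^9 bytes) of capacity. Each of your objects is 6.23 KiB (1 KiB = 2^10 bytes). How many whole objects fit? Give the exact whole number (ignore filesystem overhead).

Capacity: 128 GB = 128,000,000,000 bytes
Per item: 6.23 KiB = 6,379.52 bytes
⌊128,000,000,000 / 6,379.52⌋ = 20,064,205

20,064,205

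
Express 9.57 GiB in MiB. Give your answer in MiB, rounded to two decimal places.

9,799.68 MiB

9.57 GiB × 1,073,741,824 bytes/GiB = 10,275,709,255.68 bytes
1 MiB = 2^20 bytes = 1,048,576 bytes
10,275,709,255.68 / 1,048,576 = 9,799.68 MiB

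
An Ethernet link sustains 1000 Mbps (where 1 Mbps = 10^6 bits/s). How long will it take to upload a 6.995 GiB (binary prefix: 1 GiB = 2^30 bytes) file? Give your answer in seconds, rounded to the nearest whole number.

60 seconds

6.995 GiB = 7,510,824,058.88 bytes = 60,086,592,471.04 bits
1000 Mbps = 1,000,000,000 bits/s
time = 60,086,592,471.04 / 1,000,000,000 = 60 s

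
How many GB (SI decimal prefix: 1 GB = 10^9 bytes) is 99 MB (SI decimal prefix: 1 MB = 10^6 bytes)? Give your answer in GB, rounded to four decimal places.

0.0990 GB

99 MB = 99 × 10^6 bytes = 99,000,000 bytes
1 GB = 10^9 bytes = 1,000,000,000 bytes
99,000,000 / 1,000,000,000 = 0.0990 GB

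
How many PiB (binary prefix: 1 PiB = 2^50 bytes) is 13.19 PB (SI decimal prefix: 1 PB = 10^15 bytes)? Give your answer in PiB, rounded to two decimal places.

13.19 PB × 1,000,000,000,000,000 bytes/PB = 13,190,000,000,000,000 bytes
1 PiB = 1,125,899,906,842,624 bytes
13,190,000,000,000,000 / 1,125,899,906,842,624 = 11.72 PiB

11.72 PiB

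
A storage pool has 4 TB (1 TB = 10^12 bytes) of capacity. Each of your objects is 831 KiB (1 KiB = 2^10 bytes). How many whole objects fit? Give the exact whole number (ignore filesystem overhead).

4,700,661

Capacity: 4 TB = 4,000,000,000,000 bytes
Per item: 831 KiB = 850,944 bytes
⌊4,000,000,000,000 / 850,944⌋ = 4,700,661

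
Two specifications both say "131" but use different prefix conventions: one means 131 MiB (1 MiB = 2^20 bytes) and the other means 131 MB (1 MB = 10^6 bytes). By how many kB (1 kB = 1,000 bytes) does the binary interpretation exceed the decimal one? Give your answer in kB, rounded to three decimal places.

6,363.456 kB

131 MiB = 131 × 1,048,576 = 137,363,456 bytes
131 MB = 131 × 1,000,000 = 131,000,000 bytes
difference = 6,363,456 bytes
6,363,456 / 1,000 = 6,363.456 kB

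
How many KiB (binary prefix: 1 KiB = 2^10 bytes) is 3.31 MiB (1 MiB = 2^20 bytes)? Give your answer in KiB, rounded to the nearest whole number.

3,389 KiB

3.31 MiB × 1,048,576 bytes/MiB = 3,470,786.56 bytes
1 KiB = 2^10 bytes = 1,024 bytes
3,470,786.56 / 1,024 = 3,389 KiB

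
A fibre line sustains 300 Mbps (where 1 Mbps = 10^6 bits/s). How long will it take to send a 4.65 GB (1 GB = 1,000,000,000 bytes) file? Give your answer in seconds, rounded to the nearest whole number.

4.65 GB = 4,650,000,000 bytes = 37,200,000,000 bits
300 Mbps = 300,000,000 bits/s
time = 37,200,000,000 / 300,000,000 = 124 s

124 seconds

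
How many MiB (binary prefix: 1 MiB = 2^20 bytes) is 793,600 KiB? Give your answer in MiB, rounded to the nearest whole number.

793,600 KiB = 793,600 × 2^10 bytes = 812,646,400 bytes
1 MiB = 2^20 bytes = 1,048,576 bytes
812,646,400 / 1,048,576 = 775 MiB

775 MiB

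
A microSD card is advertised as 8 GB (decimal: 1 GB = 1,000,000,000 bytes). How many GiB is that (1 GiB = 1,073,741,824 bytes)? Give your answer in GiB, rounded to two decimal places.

7.45 GiB

8 GB × 1,000,000,000 bytes/GB = 8,000,000,000 bytes
1 GiB = 2^30 bytes = 1,073,741,824 bytes
8,000,000,000 / 1,073,741,824 = 7.45 GiB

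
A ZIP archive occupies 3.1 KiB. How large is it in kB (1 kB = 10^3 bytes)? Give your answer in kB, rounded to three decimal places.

3.1 KiB = 3.1 × 2^10 bytes = 3,174.4 bytes
1 kB = 10^3 bytes = 1,000 bytes
3,174.4 / 1,000 = 3.174 kB

3.174 kB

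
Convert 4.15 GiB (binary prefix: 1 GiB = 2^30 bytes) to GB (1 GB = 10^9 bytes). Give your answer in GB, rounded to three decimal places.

4.15 GiB = 4.15 × 2^30 bytes = 4,456,028,569.6 bytes
1 GB = 10^9 bytes = 1,000,000,000 bytes
4,456,028,569.6 / 1,000,000,000 = 4.456 GB

4.456 GB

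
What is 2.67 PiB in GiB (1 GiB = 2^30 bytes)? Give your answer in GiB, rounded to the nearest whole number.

2.67 PiB × 1,125,899,906,842,624 bytes/PiB = 3,006,152,751,269,806.08 bytes
1 GiB = 1,073,741,824 bytes
3,006,152,751,269,806.08 / 1,073,741,824 = 2,799,698 GiB

2,799,698 GiB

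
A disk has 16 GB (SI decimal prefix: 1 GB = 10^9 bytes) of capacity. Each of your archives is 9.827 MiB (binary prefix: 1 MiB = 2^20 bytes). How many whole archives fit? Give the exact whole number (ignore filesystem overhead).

Capacity: 16 GB = 16,000,000,000 bytes
Per item: 9.827 MiB = 10,304,356.352 bytes
⌊16,000,000,000 / 10,304,356.352⌋ = 1,552

1,552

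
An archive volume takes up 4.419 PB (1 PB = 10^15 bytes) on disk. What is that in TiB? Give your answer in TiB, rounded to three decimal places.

4.419 PB = 4.419 × 10^15 bytes = 4,419,000,000,000,000 bytes
1 TiB = 1,099,511,627,776 bytes
4,419,000,000,000,000 / 1,099,511,627,776 = 4,019.057 TiB

4,019.057 TiB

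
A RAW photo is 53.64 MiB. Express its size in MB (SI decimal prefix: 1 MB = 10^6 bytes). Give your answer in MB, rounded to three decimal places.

56.246 MB

53.64 MiB = 53.64 × 2^20 bytes = 56,245,616.64 bytes
1 MB = 1,000,000 bytes
56,245,616.64 / 1,000,000 = 56.246 MB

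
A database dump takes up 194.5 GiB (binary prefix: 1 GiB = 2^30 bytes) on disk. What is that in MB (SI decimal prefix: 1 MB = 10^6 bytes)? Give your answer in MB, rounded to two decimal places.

194.5 GiB = 194.5 × 2^30 bytes = 208,842,784,768 bytes
1 MB = 10^6 bytes = 1,000,000 bytes
208,842,784,768 / 1,000,000 = 208,842.78 MB

208,842.78 MB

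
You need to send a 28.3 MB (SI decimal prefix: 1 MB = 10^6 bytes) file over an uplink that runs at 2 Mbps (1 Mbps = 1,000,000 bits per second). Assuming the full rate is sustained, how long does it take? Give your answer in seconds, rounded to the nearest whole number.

113 seconds

28.3 MB = 28,300,000 bytes = 226,400,000 bits
2 Mbps = 2,000,000 bits/s
time = 226,400,000 / 2,000,000 = 113 s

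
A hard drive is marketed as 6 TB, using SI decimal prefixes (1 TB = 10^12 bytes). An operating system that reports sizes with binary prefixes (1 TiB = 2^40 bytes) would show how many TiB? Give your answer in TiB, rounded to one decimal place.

6 TB × 1,000,000,000,000 bytes/TB = 6,000,000,000,000 bytes
1 TiB = 1,099,511,627,776 bytes
6,000,000,000,000 / 1,099,511,627,776 = 5.5 TiB

5.5 TiB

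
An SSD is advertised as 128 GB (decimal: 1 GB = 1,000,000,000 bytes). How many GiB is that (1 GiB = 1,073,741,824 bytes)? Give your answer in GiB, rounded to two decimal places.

128 GB × 1,000,000,000 bytes/GB = 128,000,000,000 bytes
1 GiB = 2^30 bytes = 1,073,741,824 bytes
128,000,000,000 / 1,073,741,824 = 119.21 GiB

119.21 GiB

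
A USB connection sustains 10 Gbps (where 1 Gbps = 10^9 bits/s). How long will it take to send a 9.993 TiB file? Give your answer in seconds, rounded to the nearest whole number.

9.993 TiB = 10,987,419,696,365.568 bytes = 87,899,357,570,924.544 bits
10 Gbps = 10,000,000,000 bits/s
time = 87,899,357,570,924.544 / 10,000,000,000 = 8,790 s

8,790 seconds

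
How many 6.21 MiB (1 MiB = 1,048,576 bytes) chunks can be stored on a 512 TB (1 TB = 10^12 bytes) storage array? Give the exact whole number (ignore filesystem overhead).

78,628,220

Capacity: 512 TB = 512,000,000,000,000 bytes
Per item: 6.21 MiB = 6,511,656.96 bytes
⌊512,000,000,000,000 / 6,511,656.96⌋ = 78,628,220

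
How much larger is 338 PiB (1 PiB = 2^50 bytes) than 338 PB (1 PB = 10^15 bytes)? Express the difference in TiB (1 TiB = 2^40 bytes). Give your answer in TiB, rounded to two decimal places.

38,702.79 TiB

338 PiB = 338 × 1,125,899,906,842,624 = 380,554,168,512,806,912 bytes
338 PB = 338 × 1,000,000,000,000,000 = 338,000,000,000,000,000 bytes
difference = 42,554,168,512,806,912 bytes
42,554,168,512,806,912 / 1,099,511,627,776 = 38,702.79 TiB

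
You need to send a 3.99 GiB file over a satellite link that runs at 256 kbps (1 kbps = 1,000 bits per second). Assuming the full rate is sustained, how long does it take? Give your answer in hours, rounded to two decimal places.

37.19 hours

3.99 GiB = 4,284,229,877.76 bytes = 34,273,839,022.08 bits
256 kbps = 256,000 bits/s
time = 34,273,839,022.08 / 256,000 = 133,882.1837 s
133,882.1837 s / 3600 = 37.19 hours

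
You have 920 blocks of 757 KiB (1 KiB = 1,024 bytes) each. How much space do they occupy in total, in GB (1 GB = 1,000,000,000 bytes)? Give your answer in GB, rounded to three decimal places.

0.713 GB

Total = 920 × 757 KiB = 696,440 KiB
= 696,440 × 1,024 bytes = 713,154,560 bytes
1 GB = 1,000,000,000 bytes
713,154,560 / 1,000,000,000 = 0.713 GB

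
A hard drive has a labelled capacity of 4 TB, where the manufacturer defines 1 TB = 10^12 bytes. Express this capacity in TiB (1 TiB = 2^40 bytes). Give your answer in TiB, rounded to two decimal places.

4 TB = 4 × 10^12 bytes = 4,000,000,000,000 bytes
1 TiB = 2^40 bytes = 1,099,511,627,776 bytes
4,000,000,000,000 / 1,099,511,627,776 = 3.64 TiB

3.64 TiB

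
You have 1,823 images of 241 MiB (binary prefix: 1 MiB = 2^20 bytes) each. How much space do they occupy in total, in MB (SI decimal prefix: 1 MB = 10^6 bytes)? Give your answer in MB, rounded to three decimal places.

460,684.526 MB

Total = 1,823 × 241 MiB = 439,343 MiB
= 439,343 × 1,048,576 bytes = 460,684,525,568 bytes
1 MB = 1,000,000 bytes
460,684,525,568 / 1,000,000 = 460,684.526 MB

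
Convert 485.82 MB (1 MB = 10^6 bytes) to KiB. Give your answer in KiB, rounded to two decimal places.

474,433.59 KiB

485.82 MB × 1,000,000 bytes/MB = 485,820,000 bytes
1 KiB = 2^10 bytes = 1,024 bytes
485,820,000 / 1,024 = 474,433.59 KiB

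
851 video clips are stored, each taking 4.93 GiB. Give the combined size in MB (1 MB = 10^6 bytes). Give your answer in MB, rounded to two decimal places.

4,504,808.66 MB

Total = 851 × 4.93 GiB = 4195.43 GiB
= 4195.43 × 1,073,741,824 bytes = 4,504,808,660,664.32 bytes
1 MB = 1,000,000 bytes
4,504,808,660,664.32 / 1,000,000 = 4,504,808.66 MB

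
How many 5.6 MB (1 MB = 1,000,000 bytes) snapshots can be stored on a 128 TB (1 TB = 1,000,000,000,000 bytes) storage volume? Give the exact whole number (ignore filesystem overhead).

22,857,142

Capacity: 128 TB = 128,000,000,000,000 bytes
Per item: 5.6 MB = 5,600,000 bytes
⌊128,000,000,000,000 / 5,600,000⌋ = 22,857,142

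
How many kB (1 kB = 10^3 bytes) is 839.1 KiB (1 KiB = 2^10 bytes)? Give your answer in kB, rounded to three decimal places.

839.1 KiB × 1,024 bytes/KiB = 859,238.4 bytes
1 kB = 10^3 bytes = 1,000 bytes
859,238.4 / 1,000 = 859.238 kB

859.238 kB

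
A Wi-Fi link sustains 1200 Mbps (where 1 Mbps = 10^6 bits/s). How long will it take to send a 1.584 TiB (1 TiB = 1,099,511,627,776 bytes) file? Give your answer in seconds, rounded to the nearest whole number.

1.584 TiB = 1,741,626,418,397.184 bytes = 13,933,011,347,177.472 bits
1200 Mbps = 1,200,000,000 bits/s
time = 13,933,011,347,177.472 / 1,200,000,000 = 11,611 s

11,611 seconds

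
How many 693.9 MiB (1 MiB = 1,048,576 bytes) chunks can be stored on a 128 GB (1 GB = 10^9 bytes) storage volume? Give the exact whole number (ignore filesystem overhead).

175

Capacity: 128 GB = 128,000,000,000 bytes
Per item: 693.9 MiB = 727,606,886.4 bytes
⌊128,000,000,000 / 727,606,886.4⌋ = 175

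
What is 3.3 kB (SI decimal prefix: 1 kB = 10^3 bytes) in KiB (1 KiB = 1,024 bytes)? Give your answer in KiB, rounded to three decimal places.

3.223 KiB

3.3 kB × 1,000 bytes/kB = 3,300 bytes
1 KiB = 2^10 bytes = 1,024 bytes
3,300 / 1,024 = 3.223 KiB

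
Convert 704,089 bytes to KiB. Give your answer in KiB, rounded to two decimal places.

704,089 bytes given.
1 KiB = 2^10 bytes = 1,024 bytes
704,089 / 1,024 = 687.59 KiB

687.59 KiB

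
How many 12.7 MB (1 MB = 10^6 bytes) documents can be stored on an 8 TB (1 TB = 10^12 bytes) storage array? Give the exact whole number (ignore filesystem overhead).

Capacity: 8 TB = 8,000,000,000,000 bytes
Per item: 12.7 MB = 12,700,000 bytes
⌊8,000,000,000,000 / 12,700,000⌋ = 629,921

629,921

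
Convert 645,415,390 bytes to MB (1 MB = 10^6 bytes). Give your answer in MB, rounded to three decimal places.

645.415 MB

645,415,390 bytes given.
1 MB = 1,000,000 bytes
645,415,390 / 1,000,000 = 645.415 MB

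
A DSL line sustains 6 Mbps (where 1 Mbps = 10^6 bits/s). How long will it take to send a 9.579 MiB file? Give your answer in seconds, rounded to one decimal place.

13.4 seconds

9.579 MiB = 10,044,309.504 bytes = 80,354,476.032 bits
6 Mbps = 6,000,000 bits/s
time = 80,354,476.032 / 6,000,000 = 13.4 s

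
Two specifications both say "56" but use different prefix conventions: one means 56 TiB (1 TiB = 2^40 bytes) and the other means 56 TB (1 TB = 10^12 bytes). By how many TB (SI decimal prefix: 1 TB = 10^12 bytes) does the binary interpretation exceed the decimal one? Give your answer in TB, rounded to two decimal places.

5.57 TB

56 TiB = 56 × 1,099,511,627,776 = 61,572,651,155,456 bytes
56 TB = 56 × 1,000,000,000,000 = 56,000,000,000,000 bytes
difference = 5,572,651,155,456 bytes
5,572,651,155,456 / 1,000,000,000,000 = 5.57 TB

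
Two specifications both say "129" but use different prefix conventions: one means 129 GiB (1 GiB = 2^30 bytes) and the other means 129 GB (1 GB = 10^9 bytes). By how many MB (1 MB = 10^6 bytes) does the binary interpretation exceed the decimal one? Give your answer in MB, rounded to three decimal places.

129 GiB = 129 × 1,073,741,824 = 138,512,695,296 bytes
129 GB = 129 × 1,000,000,000 = 129,000,000,000 bytes
difference = 9,512,695,296 bytes
9,512,695,296 / 1,000,000 = 9,512.695 MB

9,512.695 MB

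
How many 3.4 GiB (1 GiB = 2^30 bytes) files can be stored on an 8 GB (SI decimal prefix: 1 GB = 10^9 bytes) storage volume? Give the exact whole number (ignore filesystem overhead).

2

Capacity: 8 GB = 8,000,000,000 bytes
Per item: 3.4 GiB = 3,650,722,201.6 bytes
⌊8,000,000,000 / 3,650,722,201.6⌋ = 2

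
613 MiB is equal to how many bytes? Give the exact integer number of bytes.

613 × 1,048,576 = 642,777,088 bytes

642,777,088 bytes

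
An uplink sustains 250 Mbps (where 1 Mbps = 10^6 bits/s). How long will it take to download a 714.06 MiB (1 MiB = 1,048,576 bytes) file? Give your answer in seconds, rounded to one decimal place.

24.0 seconds

714.06 MiB = 748,746,178.56 bytes = 5,989,969,428.48 bits
250 Mbps = 250,000,000 bits/s
time = 5,989,969,428.48 / 250,000,000 = 24.0 s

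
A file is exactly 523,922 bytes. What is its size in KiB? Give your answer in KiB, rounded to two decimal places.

511.64 KiB

523,922 bytes given.
1 KiB = 1,024 bytes
523,922 / 1,024 = 511.64 KiB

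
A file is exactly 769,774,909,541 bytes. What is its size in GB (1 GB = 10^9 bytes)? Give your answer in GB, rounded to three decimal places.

769,774,909,541 bytes given.
1 GB = 10^9 bytes = 1,000,000,000 bytes
769,774,909,541 / 1,000,000,000 = 769.775 GB

769.775 GB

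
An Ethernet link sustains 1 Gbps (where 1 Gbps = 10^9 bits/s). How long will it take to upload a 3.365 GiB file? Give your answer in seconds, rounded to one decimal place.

3.365 GiB = 3,613,141,237.76 bytes = 28,905,129,902.08 bits
1 Gbps = 1,000,000,000 bits/s
time = 28,905,129,902.08 / 1,000,000,000 = 28.9 s

28.9 seconds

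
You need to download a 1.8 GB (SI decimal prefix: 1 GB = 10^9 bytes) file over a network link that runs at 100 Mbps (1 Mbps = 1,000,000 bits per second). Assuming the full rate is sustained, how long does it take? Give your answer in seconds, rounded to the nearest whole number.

1.8 GB = 1,800,000,000 bytes = 14,400,000,000 bits
100 Mbps = 100,000,000 bits/s
time = 14,400,000,000 / 100,000,000 = 144 s

144 seconds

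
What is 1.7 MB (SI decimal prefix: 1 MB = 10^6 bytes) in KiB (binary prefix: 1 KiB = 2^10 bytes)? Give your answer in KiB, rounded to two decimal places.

1.7 MB × 1,000,000 bytes/MB = 1,700,000 bytes
1 KiB = 2^10 bytes = 1,024 bytes
1,700,000 / 1,024 = 1,660.16 KiB

1,660.16 KiB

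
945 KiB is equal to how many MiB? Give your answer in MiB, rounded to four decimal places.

945 KiB × 1,024 bytes/KiB = 967,680 bytes
1 MiB = 2^20 bytes = 1,048,576 bytes
967,680 / 1,048,576 = 0.9229 MiB

0.9229 MiB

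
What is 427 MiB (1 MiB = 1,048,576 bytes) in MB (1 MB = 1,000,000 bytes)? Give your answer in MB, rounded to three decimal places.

447.742 MB

427 MiB = 427 × 2^20 bytes = 447,741,952 bytes
1 MB = 1,000,000 bytes
447,741,952 / 1,000,000 = 447.742 MB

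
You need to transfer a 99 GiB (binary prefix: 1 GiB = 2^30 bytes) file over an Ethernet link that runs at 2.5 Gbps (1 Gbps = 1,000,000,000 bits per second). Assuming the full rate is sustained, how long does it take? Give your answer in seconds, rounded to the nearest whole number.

99 GiB = 106,300,440,576 bytes = 850,403,524,608 bits
2.5 Gbps = 2,500,000,000 bits/s
time = 850,403,524,608 / 2,500,000,000 = 340 s

340 seconds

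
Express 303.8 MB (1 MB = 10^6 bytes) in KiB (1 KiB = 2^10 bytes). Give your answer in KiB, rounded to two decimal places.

303.8 MB × 1,000,000 bytes/MB = 303,800,000 bytes
1 KiB = 2^10 bytes = 1,024 bytes
303,800,000 / 1,024 = 296,679.69 KiB

296,679.69 KiB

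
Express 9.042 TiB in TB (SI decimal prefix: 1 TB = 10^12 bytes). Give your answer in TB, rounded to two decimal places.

9.94 TB

9.042 TiB × 1,099,511,627,776 bytes/TiB = 9,941,784,138,350.592 bytes
1 TB = 1,000,000,000,000 bytes
9,941,784,138,350.592 / 1,000,000,000,000 = 9.94 TB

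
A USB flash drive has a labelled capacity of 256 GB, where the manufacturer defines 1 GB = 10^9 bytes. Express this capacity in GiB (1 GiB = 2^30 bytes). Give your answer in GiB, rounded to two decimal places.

238.42 GiB

256 GB = 256 × 10^9 bytes = 256,000,000,000 bytes
1 GiB = 1,073,741,824 bytes
256,000,000,000 / 1,073,741,824 = 238.42 GiB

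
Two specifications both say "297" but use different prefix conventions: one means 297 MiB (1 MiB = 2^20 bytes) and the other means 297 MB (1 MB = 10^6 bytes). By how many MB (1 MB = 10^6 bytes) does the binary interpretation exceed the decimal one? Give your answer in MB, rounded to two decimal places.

14.43 MB

297 MiB = 297 × 1,048,576 = 311,427,072 bytes
297 MB = 297 × 1,000,000 = 297,000,000 bytes
difference = 14,427,072 bytes
14,427,072 / 1,000,000 = 14.43 MB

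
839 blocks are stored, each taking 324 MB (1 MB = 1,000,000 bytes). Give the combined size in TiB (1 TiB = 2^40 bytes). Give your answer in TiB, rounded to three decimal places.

Total = 839 × 324 MB = 271,836 MB
= 271,836 × 1,000,000 bytes = 271,836,000,000 bytes
1 TiB = 1,099,511,627,776 bytes
271,836,000,000 / 1,099,511,627,776 = 0.247 TiB

0.247 TiB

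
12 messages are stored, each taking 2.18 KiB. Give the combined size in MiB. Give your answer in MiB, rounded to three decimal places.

Total = 12 × 2.18 KiB = 26.16 KiB
= 26.16 × 1,024 bytes = 26,787.84 bytes
1 MiB = 1,048,576 bytes
26,787.84 / 1,048,576 = 0.026 MiB

0.026 MiB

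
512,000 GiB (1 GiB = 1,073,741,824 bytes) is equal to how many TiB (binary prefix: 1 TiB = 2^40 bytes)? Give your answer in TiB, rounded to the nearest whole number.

500 TiB

512,000 GiB × 1,073,741,824 bytes/GiB = 549,755,813,888,000 bytes
1 TiB = 2^40 bytes = 1,099,511,627,776 bytes
549,755,813,888,000 / 1,099,511,627,776 = 500 TiB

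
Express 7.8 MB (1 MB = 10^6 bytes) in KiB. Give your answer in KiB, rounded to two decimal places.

7.8 MB × 1,000,000 bytes/MB = 7,800,000 bytes
1 KiB = 1,024 bytes
7,800,000 / 1,024 = 7,617.19 KiB

7,617.19 KiB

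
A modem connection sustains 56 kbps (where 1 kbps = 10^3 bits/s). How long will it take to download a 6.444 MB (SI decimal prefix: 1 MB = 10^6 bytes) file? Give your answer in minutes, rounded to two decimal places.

6.444 MB = 6,444,000 bytes = 51,552,000 bits
56 kbps = 56,000 bits/s
time = 51,552,000 / 56,000 = 920.571 s
920.571 s / 60 = 15.34 minutes

15.34 minutes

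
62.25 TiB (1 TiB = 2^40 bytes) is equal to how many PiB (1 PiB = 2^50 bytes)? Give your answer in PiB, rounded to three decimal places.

0.061 PiB

62.25 TiB × 1,099,511,627,776 bytes/TiB = 68,444,598,829,056 bytes
1 PiB = 2^50 bytes = 1,125,899,906,842,624 bytes
68,444,598,829,056 / 1,125,899,906,842,624 = 0.061 PiB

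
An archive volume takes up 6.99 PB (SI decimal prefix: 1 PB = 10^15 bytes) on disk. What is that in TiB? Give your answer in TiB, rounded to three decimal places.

6.99 PB = 6.99 × 10^15 bytes = 6,990,000,000,000,000 bytes
1 TiB = 2^40 bytes = 1,099,511,627,776 bytes
6,990,000,000,000,000 / 1,099,511,627,776 = 6,357.368 TiB

6,357.368 TiB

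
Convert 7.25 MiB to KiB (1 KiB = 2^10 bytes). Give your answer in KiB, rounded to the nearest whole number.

7.25 MiB = 7.25 × 2^20 bytes = 7,602,176 bytes
1 KiB = 1,024 bytes
7,602,176 / 1,024 = 7,424 KiB

7,424 KiB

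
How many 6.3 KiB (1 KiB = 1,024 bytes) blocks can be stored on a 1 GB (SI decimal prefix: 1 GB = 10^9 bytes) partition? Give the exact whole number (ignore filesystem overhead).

Capacity: 1 GB = 1,000,000,000 bytes
Per item: 6.3 KiB = 6,451.2 bytes
⌊1,000,000,000 / 6,451.2⌋ = 155,009

155,009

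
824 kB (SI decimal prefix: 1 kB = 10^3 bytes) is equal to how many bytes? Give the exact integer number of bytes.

824 × 1,000 = 824,000 bytes  (1 kB = 10^3 bytes)

824,000 bytes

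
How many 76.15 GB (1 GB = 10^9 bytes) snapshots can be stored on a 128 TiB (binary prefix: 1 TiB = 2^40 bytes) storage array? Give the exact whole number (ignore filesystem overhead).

1,848

Capacity: 128 TiB = 140,737,488,355,328 bytes
Per item: 76.15 GB = 76,150,000,000 bytes
⌊140,737,488,355,328 / 76,150,000,000⌋ = 1,848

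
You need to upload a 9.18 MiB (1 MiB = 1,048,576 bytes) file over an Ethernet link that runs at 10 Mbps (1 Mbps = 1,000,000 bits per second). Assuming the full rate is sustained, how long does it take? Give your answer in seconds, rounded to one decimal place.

9.18 MiB = 9,625,927.68 bytes = 77,007,421.44 bits
10 Mbps = 10,000,000 bits/s
time = 77,007,421.44 / 10,000,000 = 7.7 s

7.7 seconds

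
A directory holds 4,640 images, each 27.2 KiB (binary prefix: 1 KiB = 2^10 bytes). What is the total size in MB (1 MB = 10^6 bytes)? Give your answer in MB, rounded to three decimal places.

Total = 4,640 × 27.2 KiB = 126,208 KiB
= 126,208 × 1,024 bytes = 129,236,992 bytes
1 MB = 1,000,000 bytes
129,236,992 / 1,000,000 = 129.237 MB

129.237 MB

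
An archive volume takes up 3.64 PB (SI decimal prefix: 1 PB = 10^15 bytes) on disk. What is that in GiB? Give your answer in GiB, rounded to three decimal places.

3,390,014.172 GiB

3.64 PB = 3.64 × 10^15 bytes = 3,640,000,000,000,000 bytes
1 GiB = 1,073,741,824 bytes
3,640,000,000,000,000 / 1,073,741,824 = 3,390,014.172 GiB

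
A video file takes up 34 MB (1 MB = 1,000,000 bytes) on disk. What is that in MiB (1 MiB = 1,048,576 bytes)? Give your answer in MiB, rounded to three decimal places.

34 MB = 34 × 10^6 bytes = 34,000,000 bytes
1 MiB = 2^20 bytes = 1,048,576 bytes
34,000,000 / 1,048,576 = 32.425 MiB

32.425 MiB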